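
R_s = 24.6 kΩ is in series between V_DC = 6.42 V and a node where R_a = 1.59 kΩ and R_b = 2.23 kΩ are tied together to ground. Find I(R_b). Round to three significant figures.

I ≈ 0.105 mA

Combine the parallel branches: R_p = (1/1.59 + 1/2.23)⁻¹ = 0.9282 kΩ.
Node voltage V_A = V_DC · R_p/(R_s + R_p) = 6.42 × 0.03636 = 0.2334 V.
Branch current I = V_A/R_b = 0.2334/2.23 = 0.1047 mA.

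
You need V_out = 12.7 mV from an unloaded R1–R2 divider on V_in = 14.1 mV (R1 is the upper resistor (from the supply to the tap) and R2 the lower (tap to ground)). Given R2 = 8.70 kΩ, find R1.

R1 ≈ 0.959 kΩ

V_out/V_in = R2/(R1+R2) = 0.9007.
So R1 = R2 · (V_in/V_out − 1) = 8.70 × (14.1/12.7 − 1) = 8.70 × 0.1102 = 0.9591 kΩ.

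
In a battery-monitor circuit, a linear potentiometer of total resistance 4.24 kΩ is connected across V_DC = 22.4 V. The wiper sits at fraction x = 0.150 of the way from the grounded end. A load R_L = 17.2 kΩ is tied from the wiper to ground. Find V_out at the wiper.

V_out ≈ 3.26 V

Lower segment x·R_p = 0.6360 kΩ; upper segment (1−x)·R_p = 3.604 kΩ.
R_L loads the lower segment: effective lower R = 0.6133 kΩ.
V_out = 22.4 × 0.6133/(3.604 + 0.6133) = 3.258 V.
(Unloaded: V_out = x·V_DC = 3.36 V.)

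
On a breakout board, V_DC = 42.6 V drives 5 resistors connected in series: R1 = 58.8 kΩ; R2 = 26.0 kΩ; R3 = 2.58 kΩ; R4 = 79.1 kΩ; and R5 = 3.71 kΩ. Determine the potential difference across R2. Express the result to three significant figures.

Series total: ΣR = 58.8 + 26.0 + 2.58 + 79.1 + 3.71 = 170.2 kΩ.
By the voltage-divider rule, V = 42.6 × 26.00/170.2 = 6.508 V.

V ≈ 6.51 V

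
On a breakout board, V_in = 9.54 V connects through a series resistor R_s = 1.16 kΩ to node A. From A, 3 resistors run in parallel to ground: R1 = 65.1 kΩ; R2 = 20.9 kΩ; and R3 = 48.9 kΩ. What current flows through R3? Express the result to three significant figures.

I ≈ 0.178 mA

Parallel bank: R_p = 1/(1/65.1 + 1/20.9 + 1/48.9) = 11.95 kΩ.
Node voltage V_A = V_in · R_p/(R_s + R_p) = 9.54 × 0.9115 = 8.696 V.
Branch current I = V_A/R3 = 8.696/48.9 = 0.1778 mA.
(Check via current divider: I_total = 0.7275 mA; share G_k/ΣG = 0.2444 → same result.)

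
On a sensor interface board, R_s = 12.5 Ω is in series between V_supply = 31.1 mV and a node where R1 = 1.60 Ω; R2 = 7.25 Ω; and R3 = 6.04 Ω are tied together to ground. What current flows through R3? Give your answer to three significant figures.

I ≈ 0.408 mA

Parallel bank: R_p = 1/(1/1.60 + 1/7.25 + 1/6.04) = 1.077 Ω.
Node voltage V_A = V_supply · R_p/(R_s + R_p) = 31.1 × 0.07933 = 2.467 mV.
Branch current I = V_A/R3 = 2.467/6.04 = 0.4085 mA.
(Equivalently: I_total = 2.291 mA, then current-divider fraction G_k/ΣG = 0.1783.)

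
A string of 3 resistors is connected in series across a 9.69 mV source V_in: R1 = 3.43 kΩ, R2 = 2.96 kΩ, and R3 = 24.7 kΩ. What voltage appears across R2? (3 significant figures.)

V ≈ 0.923 mV

ΣR = 3.43 + 2.96 + 24.7 = 31.09 kΩ.
By the voltage-divider rule, V = 9.69 × 2.960/31.09 = 0.9226 mV.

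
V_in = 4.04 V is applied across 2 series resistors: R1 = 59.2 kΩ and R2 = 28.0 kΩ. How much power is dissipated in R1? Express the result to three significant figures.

P ≈ 0.127 mW

The common current is I = 4.04/87.20 = 0.04633 mA.
P = I²R = 0.002146 × 59.2 = 0.1271 mW.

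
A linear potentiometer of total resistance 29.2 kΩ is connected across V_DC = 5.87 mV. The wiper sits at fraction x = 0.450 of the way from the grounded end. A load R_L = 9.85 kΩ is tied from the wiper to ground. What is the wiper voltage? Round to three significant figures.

V_out ≈ 1.52 mV

The pot divides into 16.06 kΩ above the wiper and 13.14 kΩ below.
(x·R_p) ‖ R_L = 5.630 kΩ.
Loaded-divider output: V_out = 5.87 × 0.2596 = 1.524 mV.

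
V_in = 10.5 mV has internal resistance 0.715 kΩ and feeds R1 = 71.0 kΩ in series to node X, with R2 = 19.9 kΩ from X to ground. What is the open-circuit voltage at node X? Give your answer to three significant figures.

V_th ≈ 2.28 mV

R1' = 0.715 + 71.0 = 71.72 kΩ (source resistance + R1).
With X open, the divider is unloaded: V_th = 10.5 × 19.9/91.62 = 2.281 mV.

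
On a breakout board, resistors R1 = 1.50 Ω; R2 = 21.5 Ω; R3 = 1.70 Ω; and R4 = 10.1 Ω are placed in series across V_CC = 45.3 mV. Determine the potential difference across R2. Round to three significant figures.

Series total: ΣR = 1.50 + 21.5 + 1.70 + 10.1 = 34.80 Ω.
By the voltage-divider rule, V = 45.3 × 21.50/34.80 = 27.99 mV.

V ≈ 28.0 mV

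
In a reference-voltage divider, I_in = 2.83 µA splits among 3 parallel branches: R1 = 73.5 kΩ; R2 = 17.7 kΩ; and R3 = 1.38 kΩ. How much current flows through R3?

I ≈ 2.58 µA

Total conductance ΣG = 1/73.5 + 1/17.7 + 1/1.38 = 0.7947 (units of 1/kΩ).
By the current-divider rule, I = I_in · G_k/ΣG = 2.83 × 0.9118 = 2.580 µA.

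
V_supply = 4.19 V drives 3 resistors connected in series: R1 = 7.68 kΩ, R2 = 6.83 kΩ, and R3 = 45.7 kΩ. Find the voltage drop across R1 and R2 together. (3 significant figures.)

V ≈ 1.01 V

Total series resistance ΣR = 7.68 + 6.83 + 45.7 = 60.21 kΩ.
R_{R1..R2} = 7.68 + 6.83 = 14.51 kΩ.
V = V_supply · R/ΣR = 4.19 × 0.2410 = 1.010 V.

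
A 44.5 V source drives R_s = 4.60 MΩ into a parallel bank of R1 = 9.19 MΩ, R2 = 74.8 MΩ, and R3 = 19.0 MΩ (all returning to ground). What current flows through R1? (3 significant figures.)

I ≈ 2.68 µA

Equivalent of the parallel group: R_p = 5.720 MΩ.
V_A = 44.5 × 5.720/10.32 = 24.67 V.
Branch current I = V_A/R1 = 24.67/9.19 = 2.684 µA.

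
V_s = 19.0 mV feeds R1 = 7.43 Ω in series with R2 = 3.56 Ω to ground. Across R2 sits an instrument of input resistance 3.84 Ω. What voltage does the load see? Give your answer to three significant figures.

V_out ≈ 3.78 mV

R2 ‖ R_L = (3.56 × 3.84)/(3.56 + 3.84) = 1.847 Ω.
Then V_out = V_s · R2'/(R1 + R2') = 19.0 × 1.847/9.277 = 3.783 mV.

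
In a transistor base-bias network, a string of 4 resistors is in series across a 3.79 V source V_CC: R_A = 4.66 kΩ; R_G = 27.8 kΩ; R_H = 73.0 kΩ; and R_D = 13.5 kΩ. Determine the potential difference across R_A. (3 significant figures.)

Series total: ΣR = 4.66 + 27.8 + 73.0 + 13.5 = 119.0 kΩ.
V = V_CC · R/ΣR = 3.79 × 0.03917 = 0.1485 V.

V ≈ 0.148 V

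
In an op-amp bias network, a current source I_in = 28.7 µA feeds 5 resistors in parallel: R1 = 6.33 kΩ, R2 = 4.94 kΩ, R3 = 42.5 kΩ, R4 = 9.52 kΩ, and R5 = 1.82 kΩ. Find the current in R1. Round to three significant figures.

Conductances: ΣG = 1/6.33 + 1/4.94 + 1/42.5 + 1/9.52 + 1/1.82 = 1.038 (1/kΩ).
Current divider: I(R1) = I_in · G_k/ΣG = 28.7 × (0.1580/1.038) = 28.7 × 0.1521 = 4.366 µA.

I ≈ 4.37 µA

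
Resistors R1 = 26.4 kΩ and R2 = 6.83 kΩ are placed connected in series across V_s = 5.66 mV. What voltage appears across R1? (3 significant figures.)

Series total: ΣR = 26.4 + 6.83 = 33.23 kΩ.
Voltage divider: V = V_s · (26.40 / 33.23) = 5.66 × 0.7945 = 4.497 mV.

V ≈ 4.50 mV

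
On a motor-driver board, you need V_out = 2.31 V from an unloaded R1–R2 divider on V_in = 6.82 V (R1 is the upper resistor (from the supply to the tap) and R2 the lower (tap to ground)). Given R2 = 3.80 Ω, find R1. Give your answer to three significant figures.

R1 ≈ 7.42 Ω

The divider ratio is R2/(R1+R2) = 2.31/6.82 = 0.3387.
Rearranging, R1 = R2·(1−k)/k = 3.80 × 1.952 = 7.419 Ω.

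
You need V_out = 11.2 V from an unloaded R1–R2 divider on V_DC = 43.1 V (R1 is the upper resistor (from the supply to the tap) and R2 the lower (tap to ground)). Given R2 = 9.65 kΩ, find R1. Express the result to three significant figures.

V_out/V_DC = R2/(R1+R2) = 0.2599.
R1 = R2·(1/k − 1) = 9.65 × 2.848 = 27.49 kΩ.

R1 ≈ 27.5 kΩ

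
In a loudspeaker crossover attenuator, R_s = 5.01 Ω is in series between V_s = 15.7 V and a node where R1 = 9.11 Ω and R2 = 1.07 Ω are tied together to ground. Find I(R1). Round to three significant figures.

Combine the parallel branches: R_p = (1/9.11 + 1/1.07)⁻¹ = 0.9575 Ω.
V_A = 15.7 × 0.9575/5.968 = 2.519 V.
I(R1) = V_A / R1 = 2.519/9.11 = 0.2765 A.
(Equivalently: I_total = 2.631 A, then current-divider fraction G_k/ΣG = 0.1051.)

I ≈ 0.277 A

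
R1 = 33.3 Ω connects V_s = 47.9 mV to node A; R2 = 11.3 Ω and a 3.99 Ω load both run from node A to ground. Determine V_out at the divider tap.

V_out ≈ 3.90 mV

R2 ‖ R_L = (11.3 × 3.99)/(11.3 + 3.99) = 2.949 Ω.
Then V_out = V_s · R2'/(R1 + R2') = 47.9 × 2.949/36.25 = 3.897 mV.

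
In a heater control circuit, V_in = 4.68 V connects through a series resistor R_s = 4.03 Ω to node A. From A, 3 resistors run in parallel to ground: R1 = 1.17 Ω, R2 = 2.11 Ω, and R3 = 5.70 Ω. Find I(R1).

Combine the parallel branches: R_p = (1/1.17 + 1/2.11 + 1/5.70)⁻¹ = 0.6649 Ω.
V_A = 4.68 × 0.6649/4.695 = 0.6628 V.
I(R1) = V_A / R1 = 0.6628/1.17 = 0.5665 A.
(Check via current divider: I_total = 0.9968 A; share G_k/ΣG = 0.5683 → same result.)

I ≈ 0.566 A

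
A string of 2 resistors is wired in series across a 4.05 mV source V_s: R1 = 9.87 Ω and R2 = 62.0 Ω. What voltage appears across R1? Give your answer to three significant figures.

V ≈ 0.556 mV

Series total: ΣR = 9.87 + 62.0 = 71.87 Ω.
Voltage divider: V = V_s · (9.870 / 71.87) = 4.05 × 0.1373 = 0.5562 mV.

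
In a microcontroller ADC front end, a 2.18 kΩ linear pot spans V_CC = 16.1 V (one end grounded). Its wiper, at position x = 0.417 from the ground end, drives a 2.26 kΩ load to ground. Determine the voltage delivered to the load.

V_out ≈ 5.44 V

The pot divides into 1.271 kΩ above the wiper and 0.9091 kΩ below.
(x·R_p) ‖ R_L = 0.6483 kΩ.
Loaded-divider output: V_out = 16.1 × 0.3378 = 5.438 V.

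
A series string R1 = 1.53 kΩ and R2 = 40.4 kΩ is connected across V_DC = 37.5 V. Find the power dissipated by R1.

Series current I = V_DC/ΣR = 37.5/41.93 = 0.8943 mA.
P = I²R = 0.7999 × 1.53 = 1.224 mW.

P ≈ 1.22 mW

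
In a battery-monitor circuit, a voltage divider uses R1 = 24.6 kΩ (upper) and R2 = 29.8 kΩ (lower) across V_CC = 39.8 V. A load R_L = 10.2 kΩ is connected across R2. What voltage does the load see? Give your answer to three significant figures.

V_out ≈ 9.39 V

The load sits in parallel with R2, giving an effective lower resistance R2' = R2·R_L/(R2+R_L) = 7.599 kΩ.
Then V_out = V_CC · R2'/(R1 + R2') = 39.8 × 7.599/32.20 = 9.393 V.
(Unloaded it would be 21.8 V; the load pulls it down.)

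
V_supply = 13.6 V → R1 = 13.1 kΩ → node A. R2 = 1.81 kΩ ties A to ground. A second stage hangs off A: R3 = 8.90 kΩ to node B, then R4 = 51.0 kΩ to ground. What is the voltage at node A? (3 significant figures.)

V_A ≈ 1.61 V

The second stage (R3 + R4 = 59.90 kΩ) loads node A in parallel with R2.
Effective lower resistance at A: R2 ‖ 59.90 = 1.757 kΩ.
First divider: V_A = V_supply · 1.757/(13.1 + 1.757) = 1.608 V.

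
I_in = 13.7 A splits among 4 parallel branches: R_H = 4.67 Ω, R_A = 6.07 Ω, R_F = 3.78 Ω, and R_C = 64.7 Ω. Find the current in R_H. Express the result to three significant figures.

Total conductance ΣG = 1/4.67 + 1/6.07 + 1/3.78 + 1/64.7 = 0.6589 (units of 1/Ω).
By the current-divider rule, I = I_in · G_k/ΣG = 13.7 × 0.3250 = 4.452 A.

I ≈ 4.45 A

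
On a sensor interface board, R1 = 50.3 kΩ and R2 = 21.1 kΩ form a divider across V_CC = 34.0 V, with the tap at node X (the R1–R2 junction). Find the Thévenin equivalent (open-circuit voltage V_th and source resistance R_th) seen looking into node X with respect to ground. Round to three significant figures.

V_th ≈ 10.0 V, R_th ≈ 14.9 kΩ

Open-circuit (no load on X): V_th = V_CC · R2/(R1 + R2) = 34.0 × 21.1/(50.30 + 21.1) = 10.05 V.
Zeroing V_CC shorts the top of R1 to ground, so R_th = R1 ‖ R2 = 14.86 kΩ.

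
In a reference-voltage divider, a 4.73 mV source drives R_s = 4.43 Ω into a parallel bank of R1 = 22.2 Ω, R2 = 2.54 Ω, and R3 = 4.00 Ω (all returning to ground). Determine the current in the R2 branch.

I ≈ 0.460 mA

Equivalent of the parallel group: R_p = 1.452 Ω.
V_A by voltage divider: V_A = 4.73 × 1.452/(4.43 + 1.452) = 1.168 mV.
I(R2) = V_A / R2 = 1.168/2.54 = 0.4597 mA.
(Check via current divider: I_total = 0.8042 mA; share G_k/ΣG = 0.5716 → same result.)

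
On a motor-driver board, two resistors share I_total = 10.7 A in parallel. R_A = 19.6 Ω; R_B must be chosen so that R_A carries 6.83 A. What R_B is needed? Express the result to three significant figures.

R_B ≈ 34.6 Ω

The fraction through R_A equals R_B/(R_A+R_B).
6.83/10.7 = R_B/(R_A + R_B) → R_B = R_A · (0.6383)/(1 − 0.6383) = 19.6 × 1.765 = 34.59 Ω.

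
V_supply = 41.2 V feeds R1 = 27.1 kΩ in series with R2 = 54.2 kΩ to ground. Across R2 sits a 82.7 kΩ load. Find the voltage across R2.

V_out ≈ 22.5 V

R2 ‖ R_L = (54.2 × 82.7)/(54.2 + 82.7) = 32.74 kΩ.
Voltage divider with the loaded lower leg: V_out = 41.2 × 32.74/(27.1 + 32.74) = 41.2 × 0.5471 = 22.54 V.
(Unloaded it would be 27.5 V; the load pulls it down.)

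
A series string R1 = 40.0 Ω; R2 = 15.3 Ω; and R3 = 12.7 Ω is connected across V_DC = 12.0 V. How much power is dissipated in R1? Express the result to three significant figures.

P ≈ 1.25 W

ΣR = 68.00 Ω → I = 12.0/68.00 = 0.1765 A.
P(R1) = I²·R1 = (0.1765)² × 40.0 = 1.246 W.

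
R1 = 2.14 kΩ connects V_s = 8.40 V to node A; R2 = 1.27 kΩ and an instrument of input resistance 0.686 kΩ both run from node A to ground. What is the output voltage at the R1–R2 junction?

V_out ≈ 1.45 V

First combine the lower leg with the load: R2 ‖ R_L = 0.4454 kΩ.
Then V_out = V_s · R2'/(R1 + R2') = 8.40 × 0.4454/2.585 = 1.447 V.
(Unloaded it would be 3.13 V; the load pulls it down.)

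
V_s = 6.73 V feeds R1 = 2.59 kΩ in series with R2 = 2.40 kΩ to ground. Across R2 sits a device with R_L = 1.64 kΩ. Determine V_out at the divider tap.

The load sits in parallel with R2, giving an effective lower resistance R2' = R2·R_L/(R2+R_L) = 0.9743 kΩ.
Then V_out = V_s · R2'/(R1 + R2') = 6.73 × 0.9743/3.564 = 1.840 V.

V_out ≈ 1.84 V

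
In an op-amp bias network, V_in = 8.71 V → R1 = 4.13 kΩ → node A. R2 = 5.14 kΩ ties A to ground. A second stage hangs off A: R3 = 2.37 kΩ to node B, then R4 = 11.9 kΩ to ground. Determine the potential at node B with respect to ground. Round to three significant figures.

The second stage (R3 + R4 = 14.27 kΩ) loads node A in parallel with R2.
Effective lower resistance at A: R2 ‖ 14.27 = 3.779 kΩ.
First divider: V_A = V_in · 3.779/(4.13 + 3.779) = 4.162 V.
V_B = V_A × 0.8339 = 3.470 V.

V_B ≈ 3.47 V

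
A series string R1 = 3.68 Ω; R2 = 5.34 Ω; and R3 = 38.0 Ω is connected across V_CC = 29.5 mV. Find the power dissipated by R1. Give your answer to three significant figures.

Series current I = V_CC/ΣR = 29.5/47.02 = 0.6274 mA.
P = I²R = 0.3936 × 3.68 = 1.449 µW.

P ≈ 1.45 µW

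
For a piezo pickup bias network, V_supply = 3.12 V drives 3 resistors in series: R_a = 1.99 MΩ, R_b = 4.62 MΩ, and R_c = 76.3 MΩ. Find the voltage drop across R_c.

Series total: ΣR = 1.99 + 4.62 + 76.3 = 82.91 MΩ.
V = V_supply · R/ΣR = 3.12 × 0.9203 = 2.871 V.

V ≈ 2.87 V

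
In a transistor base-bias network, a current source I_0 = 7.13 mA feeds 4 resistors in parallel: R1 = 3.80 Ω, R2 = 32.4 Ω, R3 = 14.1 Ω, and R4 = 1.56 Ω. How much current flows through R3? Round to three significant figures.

Total conductance ΣG = 1/3.80 + 1/32.4 + 1/14.1 + 1/1.56 = 1.006 (units of 1/Ω).
By the current-divider rule, I = I_0 · G_k/ΣG = 7.13 × 0.07050 = 0.5027 mA.

I ≈ 0.503 mA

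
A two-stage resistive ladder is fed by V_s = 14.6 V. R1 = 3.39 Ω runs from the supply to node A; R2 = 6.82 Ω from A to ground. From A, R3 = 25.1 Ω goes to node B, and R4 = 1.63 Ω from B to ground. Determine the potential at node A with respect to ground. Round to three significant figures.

Node A sees R2 in parallel with the series input of stage 2, R3 + R4 = 26.73 Ω.
R2 ‖ (R3+R4) = 5.434 Ω.
V_A = 14.6 × 5.434/(3.39 + 5.434) = 8.991 V.

V_A ≈ 8.99 V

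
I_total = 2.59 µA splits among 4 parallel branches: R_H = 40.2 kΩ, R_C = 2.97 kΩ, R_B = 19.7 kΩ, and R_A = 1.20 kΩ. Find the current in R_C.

I ≈ 0.700 µA

Conductances: ΣG = 1/40.2 + 1/2.97 + 1/19.7 + 1/1.20 = 1.246 (1/kΩ).
Current divider: I(R_C) = I_total · G_k/ΣG = 2.59 × (0.3367/1.246) = 2.59 × 0.2703 = 0.7001 µA.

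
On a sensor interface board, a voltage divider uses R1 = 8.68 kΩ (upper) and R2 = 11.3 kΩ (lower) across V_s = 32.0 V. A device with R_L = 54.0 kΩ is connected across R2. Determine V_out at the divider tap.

First combine the lower leg with the load: R2 ‖ R_L = 9.345 kΩ.
Voltage divider with the loaded lower leg: V_out = 32.0 × 9.345/(8.68 + 9.345) = 32.0 × 0.5184 = 16.59 V.

V_out ≈ 16.6 V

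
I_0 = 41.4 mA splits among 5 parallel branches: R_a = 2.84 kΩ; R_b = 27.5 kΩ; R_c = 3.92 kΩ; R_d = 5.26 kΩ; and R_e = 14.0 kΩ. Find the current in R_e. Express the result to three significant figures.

I ≈ 3.27 mA

ΣG = 1/2.84 + 1/27.5 + 1/3.92 + 1/5.26 + 1/14.0 = 0.9051.
R_e takes the fraction G_k/ΣG = 0.07143/0.9051 = 0.07892, so I = 41.4 × 0.07892 = 3.267 mA.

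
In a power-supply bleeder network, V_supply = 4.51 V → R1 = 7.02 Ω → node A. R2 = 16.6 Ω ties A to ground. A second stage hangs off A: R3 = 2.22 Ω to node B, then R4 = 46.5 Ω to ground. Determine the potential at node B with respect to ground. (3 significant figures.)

Looking into the second stage from A: R3 + R4 = 48.72 Ω appears in parallel with R2.
R2 ‖ (R3+R4) = 12.38 Ω.
So V_A = 4.51 × 0.6382 = 2.878 V.
Stage 2 is unloaded, so V_B = V_A · R4/(R3+R4) = 2.878 × 46.5/48.72 = 2.747 V.

V_B ≈ 2.75 V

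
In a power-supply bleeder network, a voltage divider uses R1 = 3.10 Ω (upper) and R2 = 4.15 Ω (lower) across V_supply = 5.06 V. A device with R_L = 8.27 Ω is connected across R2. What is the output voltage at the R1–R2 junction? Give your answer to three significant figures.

R2 ‖ R_L = (4.15 × 8.27)/(4.15 + 8.27) = 2.763 Ω.
Voltage divider with the loaded lower leg: V_out = 5.06 × 2.763/(3.10 + 2.763) = 5.06 × 0.4713 = 2.385 V.
(Unloaded it would be 2.90 V; the load pulls it down.)

V_out ≈ 2.38 V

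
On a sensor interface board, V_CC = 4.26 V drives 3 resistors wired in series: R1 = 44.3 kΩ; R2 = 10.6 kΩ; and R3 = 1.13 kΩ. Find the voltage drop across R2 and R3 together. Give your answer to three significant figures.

Series total: ΣR = 44.3 + 10.6 + 1.13 = 56.03 kΩ.
R_{R2..R3} = 10.6 + 1.13 = 11.73 kΩ.
By the voltage-divider rule, V = 4.26 × 11.73/56.03 = 0.8918 V.

V ≈ 0.892 V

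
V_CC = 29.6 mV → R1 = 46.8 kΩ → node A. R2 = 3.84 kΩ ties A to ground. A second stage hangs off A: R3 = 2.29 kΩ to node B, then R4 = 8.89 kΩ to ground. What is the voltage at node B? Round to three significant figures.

Looking into the second stage from A: R3 + R4 = 11.18 kΩ appears in parallel with R2.
Effective lower resistance at A: R2 ‖ 11.18 = 2.858 kΩ.
So V_A = 29.6 × 0.05756 = 1.704 mV.
V_B = V_A × 0.7952 = 1.355 mV.

V_B ≈ 1.35 mV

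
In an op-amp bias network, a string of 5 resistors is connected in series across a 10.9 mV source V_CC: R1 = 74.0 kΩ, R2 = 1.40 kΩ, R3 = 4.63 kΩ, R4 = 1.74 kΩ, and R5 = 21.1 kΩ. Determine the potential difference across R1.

ΣR = 74.0 + 1.40 + 4.63 + 1.74 + 21.1 = 102.9 kΩ.
Voltage divider: V = V_CC · (74.00 / 102.9) = 10.9 × 0.7194 = 7.841 mV.

V ≈ 7.84 mV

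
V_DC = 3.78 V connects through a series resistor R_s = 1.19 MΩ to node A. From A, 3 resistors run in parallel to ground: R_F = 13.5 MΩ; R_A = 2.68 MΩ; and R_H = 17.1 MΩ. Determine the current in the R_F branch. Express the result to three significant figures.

I ≈ 0.175 µA

Combine the parallel branches: R_p = (1/13.5 + 1/2.68 + 1/17.1)⁻¹ = 1.978 MΩ.
V_A by voltage divider: V_A = 3.78 × 1.978/(1.19 + 1.978) = 2.360 V.
Branch current I = V_A/R_F = 2.360/13.5 = 0.1748 µA.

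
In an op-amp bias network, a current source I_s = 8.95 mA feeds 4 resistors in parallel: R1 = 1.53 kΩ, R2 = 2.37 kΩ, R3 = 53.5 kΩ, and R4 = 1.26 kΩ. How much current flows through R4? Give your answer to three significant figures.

I ≈ 3.76 mA

Conductances: ΣG = 1/1.53 + 1/2.37 + 1/53.5 + 1/1.26 = 1.888 (1/kΩ).
Current divider: I(R4) = I_s · G_k/ΣG = 8.95 × (0.7937/1.888) = 8.95 × 0.4204 = 3.763 mA.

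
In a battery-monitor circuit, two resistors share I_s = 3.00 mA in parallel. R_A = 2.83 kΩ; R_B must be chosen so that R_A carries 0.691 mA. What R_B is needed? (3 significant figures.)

R_B ≈ 0.847 kΩ

The fraction through R_A equals R_B/(R_A+R_B).
With f = 0.2303, R_B = R_A · f/(1−f) = 2.83 × 0.2993 = 0.8469 kΩ.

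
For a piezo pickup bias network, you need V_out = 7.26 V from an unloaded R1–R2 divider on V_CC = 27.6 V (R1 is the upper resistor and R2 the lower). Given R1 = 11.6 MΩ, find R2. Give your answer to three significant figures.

Required fraction k = V_out/V_CC = 0.2630.
So R2 = R1 · V_out/(V_CC − V_out) = 11.6 × 7.26/(27.6 − 7.26) = 11.6 × 0.3569 = 4.140 MΩ.

R2 ≈ 4.14 MΩ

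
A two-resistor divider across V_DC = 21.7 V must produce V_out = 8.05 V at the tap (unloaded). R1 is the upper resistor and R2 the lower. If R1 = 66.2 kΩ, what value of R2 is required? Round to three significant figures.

R2 ≈ 39.0 kΩ

The divider ratio is R2/(R1+R2) = 8.05/21.7 = 0.3710.
R2 = R1 · 0.3710/(1 − 0.3710) = 39.04 kΩ.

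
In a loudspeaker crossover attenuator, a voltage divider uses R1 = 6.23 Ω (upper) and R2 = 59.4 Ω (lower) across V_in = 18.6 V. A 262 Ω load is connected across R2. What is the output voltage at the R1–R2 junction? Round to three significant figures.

R2 ‖ R_L = (59.4 × 262)/(59.4 + 262) = 48.42 Ω.
Voltage divider with the loaded lower leg: V_out = 18.6 × 48.42/(6.23 + 48.42) = 18.6 × 0.8860 = 16.48 V.

V_out ≈ 16.5 V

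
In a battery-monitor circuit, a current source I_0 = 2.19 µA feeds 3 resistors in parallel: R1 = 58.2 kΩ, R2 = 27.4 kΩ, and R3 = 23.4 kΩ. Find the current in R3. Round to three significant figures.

Conductances: ΣG = 1/58.2 + 1/27.4 + 1/23.4 = 0.09641 (1/kΩ).
By the current-divider rule, I = I_0 · G_k/ΣG = 2.19 × 0.4432 = 0.9707 µA.

I ≈ 0.971 µA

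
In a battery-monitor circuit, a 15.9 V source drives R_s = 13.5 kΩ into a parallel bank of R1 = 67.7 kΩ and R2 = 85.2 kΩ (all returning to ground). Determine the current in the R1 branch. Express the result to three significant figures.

I ≈ 0.173 mA

Equivalent of the parallel group: R_p = 37.72 kΩ.
V_A by voltage divider: V_A = 15.9 × 37.72/(13.5 + 37.72) = 11.71 V.
Branch current I = V_A/R1 = 11.71/67.7 = 0.1730 mA.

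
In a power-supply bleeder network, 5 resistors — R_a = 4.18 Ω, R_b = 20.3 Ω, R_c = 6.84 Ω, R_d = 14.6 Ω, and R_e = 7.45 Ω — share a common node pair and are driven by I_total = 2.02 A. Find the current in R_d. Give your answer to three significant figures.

I ≈ 0.217 A

Conductances: ΣG = 1/4.18 + 1/20.3 + 1/6.84 + 1/14.6 + 1/7.45 = 0.6374 (1/Ω).
Current divider: I(R_d) = I_total · G_k/ΣG = 2.02 × (0.06849/0.6374) = 2.02 × 0.1075 = 0.2171 A.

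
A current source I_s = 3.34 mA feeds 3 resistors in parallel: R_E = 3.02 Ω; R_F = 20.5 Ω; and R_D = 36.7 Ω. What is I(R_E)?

Total conductance ΣG = 1/3.02 + 1/20.5 + 1/36.7 = 0.4072 (units of 1/Ω).
Current divider: I(R_E) = I_s · G_k/ΣG = 3.34 × (0.3311/0.4072) = 3.34 × 0.8133 = 2.716 mA.

I ≈ 2.72 mA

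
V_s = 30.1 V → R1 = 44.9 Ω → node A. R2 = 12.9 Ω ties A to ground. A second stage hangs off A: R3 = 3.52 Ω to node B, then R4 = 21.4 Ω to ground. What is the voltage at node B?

V_B ≈ 4.11 V

Looking into the second stage from A: R3 + R4 = 24.92 Ω appears in parallel with R2.
R2 ‖ (R3+R4) = 8.500 Ω.
First divider: V_A = V_s · 8.500/(44.9 + 8.500) = 4.791 V.
Then the unloaded second divider: V_B = V_A × R4/(R3+R4) = 4.791 × 0.8587 = 4.114 V.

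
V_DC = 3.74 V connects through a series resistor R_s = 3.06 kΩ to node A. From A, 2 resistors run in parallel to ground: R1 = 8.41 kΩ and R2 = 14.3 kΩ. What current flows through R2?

I ≈ 0.166 mA

Parallel bank: R_p = 1/(1/8.41 + 1/14.3) = 5.296 kΩ.
V_A by voltage divider: V_A = 3.74 × 5.296/(3.06 + 5.296) = 2.370 V.
I(R2) = V_A / R2 = 2.370/14.3 = 0.1658 mA.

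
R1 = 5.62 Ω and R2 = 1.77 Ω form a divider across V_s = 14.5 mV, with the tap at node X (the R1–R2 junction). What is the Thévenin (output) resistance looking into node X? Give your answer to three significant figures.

Looking into X with the source shorted: R_th = R1·R2/(R1+R2) = 5.620 × 1.77/7.390 = 1.346 Ω.

R_th ≈ 1.35 Ω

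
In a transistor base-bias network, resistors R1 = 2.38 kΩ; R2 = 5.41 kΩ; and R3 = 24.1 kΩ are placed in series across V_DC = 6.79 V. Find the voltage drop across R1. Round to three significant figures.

ΣR = 2.38 + 5.41 + 24.1 = 31.89 kΩ.
Voltage divider: V = V_DC · (2.380 / 31.89) = 6.79 × 0.07463 = 0.5067 V.

V ≈ 0.507 V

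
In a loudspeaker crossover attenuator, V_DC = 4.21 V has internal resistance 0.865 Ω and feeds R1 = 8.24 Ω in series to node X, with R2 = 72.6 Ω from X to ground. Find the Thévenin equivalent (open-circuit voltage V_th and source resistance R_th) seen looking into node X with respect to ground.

R1' = 0.865 + 8.24 = 9.105 Ω (source resistance + R1).
V_th is the unloaded tap voltage: V_DC · R2/(R1'+R2) = 4.21 × 0.8886 = 3.741 V.
Zeroing V_DC shorts the top of R1' to ground, so R_th = R1' ‖ R2 = 8.090 Ω.

V_th ≈ 3.74 V, R_th ≈ 8.09 Ω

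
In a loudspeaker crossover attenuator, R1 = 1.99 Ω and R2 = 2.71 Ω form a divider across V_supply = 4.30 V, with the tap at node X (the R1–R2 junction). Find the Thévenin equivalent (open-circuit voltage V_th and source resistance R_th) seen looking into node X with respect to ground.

V_th ≈ 2.48 V, R_th ≈ 1.15 Ω

With X open, the divider is unloaded: V_th = 4.30 × 2.71/4.700 = 2.479 V.
Zeroing V_supply shorts the top of R1 to ground, so R_th = R1 ‖ R2 = 1.147 Ω.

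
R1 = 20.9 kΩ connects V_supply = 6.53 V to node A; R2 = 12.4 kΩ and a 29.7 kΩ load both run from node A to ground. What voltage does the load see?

V_out ≈ 1.93 V

The load sits in parallel with R2, giving an effective lower resistance R2' = R2·R_L/(R2+R_L) = 8.748 kΩ.
Then V_out = V_supply · R2'/(R1 + R2') = 6.53 × 8.748/29.65 = 1.927 V.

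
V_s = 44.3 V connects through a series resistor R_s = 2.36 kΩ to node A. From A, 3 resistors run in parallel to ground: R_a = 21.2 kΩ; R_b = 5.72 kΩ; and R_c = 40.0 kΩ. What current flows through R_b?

I ≈ 4.89 mA

Equivalent of the parallel group: R_p = 4.049 kΩ.
Node voltage V_A = V_s · R_p/(R_s + R_p) = 44.3 × 0.6317 = 27.99 V.
Branch current I = V_A/R_b = 27.99/5.72 = 4.893 mA.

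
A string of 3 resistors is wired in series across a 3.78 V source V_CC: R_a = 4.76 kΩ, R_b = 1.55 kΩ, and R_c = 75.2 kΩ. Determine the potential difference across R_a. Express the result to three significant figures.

V ≈ 0.221 V

Total series resistance ΣR = 4.76 + 1.55 + 75.2 = 81.51 kΩ.
By the voltage-divider rule, V = 3.78 × 4.760/81.51 = 0.2207 V.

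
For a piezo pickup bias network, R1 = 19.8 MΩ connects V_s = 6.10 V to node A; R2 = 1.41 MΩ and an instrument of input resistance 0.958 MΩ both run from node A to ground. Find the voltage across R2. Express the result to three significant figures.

The load sits in parallel with R2, giving an effective lower resistance R2' = R2·R_L/(R2+R_L) = 0.5704 MΩ.
Then V_out = V_s · R2'/(R1 + R2') = 6.10 × 0.5704/20.37 = 0.1708 V.

V_out ≈ 0.171 V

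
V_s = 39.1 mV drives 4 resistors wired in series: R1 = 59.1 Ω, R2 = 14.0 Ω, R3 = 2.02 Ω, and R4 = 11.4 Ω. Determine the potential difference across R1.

V ≈ 26.7 mV

ΣR = 59.1 + 14.0 + 2.02 + 11.4 = 86.52 Ω.
Voltage divider: V = V_s · (59.10 / 86.52) = 39.1 × 0.6831 = 26.71 mV.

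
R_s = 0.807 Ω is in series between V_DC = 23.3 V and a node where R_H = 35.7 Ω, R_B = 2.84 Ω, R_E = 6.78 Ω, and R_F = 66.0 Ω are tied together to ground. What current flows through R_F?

Equivalent of the parallel group: R_p = 1.842 Ω.
Node voltage V_A = V_DC · R_p/(R_s + R_p) = 23.3 × 0.6954 = 16.20 V.
I(R_F) = V_A / R_F = 16.20/66.0 = 0.2455 A.

I ≈ 0.245 A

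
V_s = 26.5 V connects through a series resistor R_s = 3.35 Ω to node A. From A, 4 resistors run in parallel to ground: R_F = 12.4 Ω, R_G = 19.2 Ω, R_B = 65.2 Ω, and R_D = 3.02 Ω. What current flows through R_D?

I ≈ 3.37 A

Combine the parallel branches: R_p = (1/12.4 + 1/19.2 + 1/65.2 + 1/3.02)⁻¹ = 2.087 Ω.
V_A = 26.5 × 2.087/5.437 = 10.17 V.
I(R_D) = V_A / R_D = 10.17/3.02 = 3.368 A.
(Equivalently: I_total = 4.874 A, then current-divider fraction G_k/ΣG = 0.6910.)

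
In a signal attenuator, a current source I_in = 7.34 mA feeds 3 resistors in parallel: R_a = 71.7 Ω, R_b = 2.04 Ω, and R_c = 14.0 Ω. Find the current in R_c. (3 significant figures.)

Conductances: ΣG = 1/71.7 + 1/2.04 + 1/14.0 = 0.5756 (1/Ω).
Current divider: I(R_c) = I_in · G_k/ΣG = 7.34 × (0.07143/0.5756) = 7.34 × 0.1241 = 0.9109 mA.

I ≈ 0.911 mA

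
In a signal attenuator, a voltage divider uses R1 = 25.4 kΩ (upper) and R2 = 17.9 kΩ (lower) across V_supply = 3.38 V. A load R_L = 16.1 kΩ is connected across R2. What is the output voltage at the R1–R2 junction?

First combine the lower leg with the load: R2 ‖ R_L = 8.476 kΩ.
Voltage divider with the loaded lower leg: V_out = 3.38 × 8.476/(25.4 + 8.476) = 3.38 × 0.2502 = 0.8457 V.
(Unloaded it would be 1.40 V; the load pulls it down.)

V_out ≈ 0.846 V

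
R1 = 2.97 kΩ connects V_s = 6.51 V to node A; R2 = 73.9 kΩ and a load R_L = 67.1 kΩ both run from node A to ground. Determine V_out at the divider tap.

V_out ≈ 6.00 V

The load sits in parallel with R2, giving an effective lower resistance R2' = R2·R_L/(R2+R_L) = 35.17 kΩ.
Then V_out = V_s · R2'/(R1 + R2') = 6.51 × 35.17/38.14 = 6.003 V.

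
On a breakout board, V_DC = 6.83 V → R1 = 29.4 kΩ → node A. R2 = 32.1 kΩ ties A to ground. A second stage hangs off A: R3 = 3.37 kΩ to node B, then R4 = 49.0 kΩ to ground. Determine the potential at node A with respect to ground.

The second stage (R3 + R4 = 52.37 kΩ) loads node A in parallel with R2.
R2 ‖ (R3+R4) = 19.90 kΩ.
V_A = 6.83 × 19.90/(29.4 + 19.90) = 2.757 V.

V_A ≈ 2.76 V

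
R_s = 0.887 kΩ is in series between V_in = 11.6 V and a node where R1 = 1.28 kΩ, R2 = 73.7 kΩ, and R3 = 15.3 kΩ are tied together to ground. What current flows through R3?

Parallel bank: R_p = 1/(1/1.28 + 1/73.7 + 1/15.3) = 1.163 kΩ.
V_A by voltage divider: V_A = 11.6 × 1.163/(0.887 + 1.163) = 6.580 V.
I(R3) = V_A / R3 = 6.580/15.3 = 0.4301 mA.
(Check via current divider: I_total = 5.660 mA; share G_k/ΣG = 0.07598 → same result.)

I ≈ 0.430 mA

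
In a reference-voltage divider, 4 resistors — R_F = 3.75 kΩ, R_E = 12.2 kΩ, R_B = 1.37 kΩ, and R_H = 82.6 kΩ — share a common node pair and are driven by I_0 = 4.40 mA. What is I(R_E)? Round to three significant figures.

I ≈ 0.331 mA

Total conductance ΣG = 1/3.75 + 1/12.2 + 1/1.37 + 1/82.6 = 1.091 (units of 1/kΩ).
R_E takes the fraction G_k/ΣG = 0.08197/1.091 = 0.07515, so I = 4.40 × 0.07515 = 0.3307 mA.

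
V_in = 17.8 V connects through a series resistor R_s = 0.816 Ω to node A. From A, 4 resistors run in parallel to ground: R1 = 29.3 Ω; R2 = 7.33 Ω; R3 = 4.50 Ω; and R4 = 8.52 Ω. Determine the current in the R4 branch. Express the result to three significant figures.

Combine the parallel branches: R_p = (1/29.3 + 1/7.33 + 1/4.50 + 1/8.52)⁻¹ = 1.960 Ω.
V_A by voltage divider: V_A = 17.8 × 1.960/(0.816 + 1.960) = 12.57 V.
I(R4) = V_A / R4 = 12.57/8.52 = 1.475 A.
(Check via current divider: I_total = 6.412 A; share G_k/ΣG = 0.2301 → same result.)

I ≈ 1.48 A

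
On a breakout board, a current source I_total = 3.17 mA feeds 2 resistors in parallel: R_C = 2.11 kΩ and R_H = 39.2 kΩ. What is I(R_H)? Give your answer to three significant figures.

Two-branch current divider: I_k = I_total · R_other/(R_1 + R_2).
I(R_H) = 3.17 × 2.11/(2.11 + 39.2) = 3.17 × 0.05108 = 0.1619 mA.

I ≈ 0.162 mA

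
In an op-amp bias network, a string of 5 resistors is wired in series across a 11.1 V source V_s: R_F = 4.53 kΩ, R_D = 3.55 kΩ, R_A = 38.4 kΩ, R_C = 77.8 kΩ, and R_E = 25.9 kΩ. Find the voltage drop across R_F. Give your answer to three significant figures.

Total series resistance ΣR = 4.53 + 3.55 + 38.4 + 77.8 + 25.9 = 150.2 kΩ.
By the voltage-divider rule, V = 11.1 × 4.530/150.2 = 0.3348 V.

V ≈ 0.335 V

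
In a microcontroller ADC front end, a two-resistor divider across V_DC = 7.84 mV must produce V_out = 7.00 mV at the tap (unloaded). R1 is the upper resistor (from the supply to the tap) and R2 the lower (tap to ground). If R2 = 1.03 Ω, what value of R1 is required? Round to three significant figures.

Required fraction k = V_out/V_DC = 0.8929.
So R1 = R2 · (V_DC/V_out − 1) = 1.03 × (7.84/7.00 − 1) = 1.03 × 0.1200 = 0.1236 Ω.

R1 ≈ 0.124 Ω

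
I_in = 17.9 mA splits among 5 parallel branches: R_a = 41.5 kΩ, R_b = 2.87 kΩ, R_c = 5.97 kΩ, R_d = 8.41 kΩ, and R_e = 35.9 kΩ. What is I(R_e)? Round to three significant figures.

I ≈ 0.726 mA

ΣG = 1/41.5 + 1/2.87 + 1/5.97 + 1/8.41 + 1/35.9 = 0.6868.
Current divider: I(R_e) = I_in · G_k/ΣG = 17.9 × (0.02786/0.6868) = 17.9 × 0.04056 = 0.7260 mA.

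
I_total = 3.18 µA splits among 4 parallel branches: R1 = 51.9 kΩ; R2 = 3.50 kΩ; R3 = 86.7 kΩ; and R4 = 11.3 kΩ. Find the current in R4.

ΣG = 1/51.9 + 1/3.50 + 1/86.7 + 1/11.3 = 0.4050.
R4 takes the fraction G_k/ΣG = 0.08850/0.4050 = 0.2185, so I = 3.18 × 0.2185 = 0.6948 µA.

I ≈ 0.695 µA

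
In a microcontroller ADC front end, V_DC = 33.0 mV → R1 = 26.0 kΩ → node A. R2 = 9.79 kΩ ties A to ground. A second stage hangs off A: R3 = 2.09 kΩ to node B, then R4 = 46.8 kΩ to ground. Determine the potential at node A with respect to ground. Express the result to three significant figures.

The second stage (R3 + R4 = 48.89 kΩ) loads node A in parallel with R2.
R2 ‖ (R3+R4) = 8.157 kΩ.
So V_A = 33.0 × 0.2388 = 7.880 mV.

V_A ≈ 7.88 mV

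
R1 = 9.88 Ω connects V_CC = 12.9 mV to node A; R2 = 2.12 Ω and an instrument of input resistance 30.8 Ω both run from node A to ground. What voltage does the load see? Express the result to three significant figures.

The load sits in parallel with R2, giving an effective lower resistance R2' = R2·R_L/(R2+R_L) = 1.983 Ω.
Voltage divider with the loaded lower leg: V_out = 12.9 × 1.983/(9.88 + 1.983) = 12.9 × 0.1672 = 2.157 mV.
(Unloaded it would be 2.28 mV; the load pulls it down.)

V_out ≈ 2.16 mV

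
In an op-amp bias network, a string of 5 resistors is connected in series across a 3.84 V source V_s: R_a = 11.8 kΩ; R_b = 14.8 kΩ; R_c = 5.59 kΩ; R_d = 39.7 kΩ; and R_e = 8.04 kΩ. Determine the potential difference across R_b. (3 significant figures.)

V ≈ 0.711 V

Total series resistance ΣR = 11.8 + 14.8 + 5.59 + 39.7 + 8.04 = 79.93 kΩ.
V = V_s · R/ΣR = 3.84 × 0.1852 = 0.7110 V.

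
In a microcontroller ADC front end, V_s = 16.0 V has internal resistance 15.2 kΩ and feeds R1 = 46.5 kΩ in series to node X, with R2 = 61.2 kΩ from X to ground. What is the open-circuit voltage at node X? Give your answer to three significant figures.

V_th ≈ 7.97 V

R1' = 15.2 + 46.5 = 61.70 kΩ (source resistance + R1).
V_th is the unloaded tap voltage: V_s · R2/(R1'+R2) = 16.0 × 0.4980 = 7.967 V.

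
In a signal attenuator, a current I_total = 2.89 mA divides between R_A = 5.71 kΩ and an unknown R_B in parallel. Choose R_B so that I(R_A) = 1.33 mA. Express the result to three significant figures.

In a two-way split, I_A/I_total = R_B/(R_A + R_B).
With f = 0.4602, R_B = R_A · f/(1−f) = 5.71 × 0.8526 = 4.868 kΩ.

R_B ≈ 4.87 kΩ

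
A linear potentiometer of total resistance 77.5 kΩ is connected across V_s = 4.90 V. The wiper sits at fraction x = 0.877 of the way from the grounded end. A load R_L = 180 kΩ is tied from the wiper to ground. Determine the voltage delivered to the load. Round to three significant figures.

V_out ≈ 4.11 V

Split the track: R_lower = x·R_p = 67.97 kΩ, R_upper = (1−x)·R_p = 9.533 kΩ.
Lower segment in parallel with the load: 67.97 ‖ 180 = 49.34 kΩ.
Loaded-divider output: V_out = 4.90 × 0.8381 = 4.107 V.
(Unloaded: V_out = x·V_s = 4.30 V.)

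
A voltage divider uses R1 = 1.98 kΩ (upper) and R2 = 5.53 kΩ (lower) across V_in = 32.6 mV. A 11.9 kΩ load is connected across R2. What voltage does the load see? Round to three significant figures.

V_out ≈ 21.4 mV

The load sits in parallel with R2, giving an effective lower resistance R2' = R2·R_L/(R2+R_L) = 3.776 kΩ.
Then V_out = V_in · R2'/(R1 + R2') = 32.6 × 3.776/5.756 = 21.38 mV.
(Unloaded it would be 24.0 mV; the load pulls it down.)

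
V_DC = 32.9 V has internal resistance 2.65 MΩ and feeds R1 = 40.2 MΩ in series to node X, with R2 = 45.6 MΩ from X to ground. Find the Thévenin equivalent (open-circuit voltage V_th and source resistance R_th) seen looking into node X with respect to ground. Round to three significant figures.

V_th ≈ 17.0 V, R_th ≈ 22.1 MΩ

R1' = 2.65 + 40.2 = 42.85 MΩ (source resistance + R1).
Open-circuit (no load on X): V_th = V_DC · R2/(R1' + R2) = 32.9 × 45.6/(42.85 + 45.6) = 16.96 V.
Looking into X with the source shorted: R_th = R1'·R2/(R1'+R2) = 42.85 × 45.6/88.45 = 22.09 MΩ.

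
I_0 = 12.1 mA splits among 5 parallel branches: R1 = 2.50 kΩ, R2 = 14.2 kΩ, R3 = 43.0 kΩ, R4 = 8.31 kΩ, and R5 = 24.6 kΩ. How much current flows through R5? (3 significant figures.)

I ≈ 0.751 mA

Total conductance ΣG = 1/2.50 + 1/14.2 + 1/43.0 + 1/8.31 + 1/24.6 = 0.6547 (units of 1/kΩ).
By the current-divider rule, I = I_0 · G_k/ΣG = 12.1 × 0.06209 = 0.7513 mA.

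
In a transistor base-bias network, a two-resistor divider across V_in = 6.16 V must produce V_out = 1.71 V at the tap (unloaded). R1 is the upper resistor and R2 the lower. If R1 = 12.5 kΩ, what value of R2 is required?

Required fraction k = V_out/V_in = 0.2776.
Rearranging, R2 = R1·k/(1−k) = 12.5 × 0.3843 = 4.803 kΩ.

R2 ≈ 4.80 kΩ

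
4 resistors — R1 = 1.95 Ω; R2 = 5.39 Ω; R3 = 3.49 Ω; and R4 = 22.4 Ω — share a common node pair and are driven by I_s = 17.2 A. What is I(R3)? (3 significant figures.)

ΣG = 1/1.95 + 1/5.39 + 1/3.49 + 1/22.4 = 1.030.
R3 takes the fraction G_k/ΣG = 0.2865/1.030 = 0.2783, so I = 17.2 × 0.2783 = 4.787 A.

I ≈ 4.79 A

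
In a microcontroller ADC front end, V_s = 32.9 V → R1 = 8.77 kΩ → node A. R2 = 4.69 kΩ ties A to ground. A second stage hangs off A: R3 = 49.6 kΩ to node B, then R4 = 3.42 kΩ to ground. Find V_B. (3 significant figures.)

Node A sees R2 in parallel with the series input of stage 2, R3 + R4 = 53.02 kΩ.
Effective lower resistance at A: R2 ‖ 53.02 = 4.309 kΩ.
First divider: V_A = V_s · 4.309/(8.77 + 4.309) = 10.84 V.
V_B = V_A × 0.06450 = 0.6992 V.

V_B ≈ 0.699 V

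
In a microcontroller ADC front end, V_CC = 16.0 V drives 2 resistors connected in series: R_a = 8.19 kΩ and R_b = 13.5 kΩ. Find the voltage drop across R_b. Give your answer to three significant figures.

V ≈ 9.96 V

Total series resistance ΣR = 8.19 + 13.5 = 21.69 kΩ.
Voltage divider: V = V_CC · (13.50 / 21.69) = 16.0 × 0.6224 = 9.959 V.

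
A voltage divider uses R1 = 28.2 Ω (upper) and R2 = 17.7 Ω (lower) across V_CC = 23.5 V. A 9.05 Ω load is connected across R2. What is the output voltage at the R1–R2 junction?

V_out ≈ 4.12 V

The load sits in parallel with R2, giving an effective lower resistance R2' = R2·R_L/(R2+R_L) = 5.988 Ω.
Then V_out = V_CC · R2'/(R1 + R2') = 23.5 × 5.988/34.19 = 4.116 V.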